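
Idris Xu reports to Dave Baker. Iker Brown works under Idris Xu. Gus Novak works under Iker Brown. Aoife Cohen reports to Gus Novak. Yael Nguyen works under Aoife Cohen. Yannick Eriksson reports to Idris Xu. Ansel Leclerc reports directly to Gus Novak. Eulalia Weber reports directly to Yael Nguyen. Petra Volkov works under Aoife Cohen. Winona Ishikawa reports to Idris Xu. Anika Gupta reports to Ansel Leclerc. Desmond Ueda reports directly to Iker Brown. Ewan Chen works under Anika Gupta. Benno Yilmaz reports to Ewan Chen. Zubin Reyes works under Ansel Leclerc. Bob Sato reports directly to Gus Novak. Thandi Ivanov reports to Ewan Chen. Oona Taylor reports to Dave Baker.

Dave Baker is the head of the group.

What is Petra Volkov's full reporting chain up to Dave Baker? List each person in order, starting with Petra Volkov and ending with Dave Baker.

Petra Volkov reports to Aoife Cohen. Aoife Cohen reports to Gus Novak. Gus Novak reports to Iker Brown. Iker Brown reports to Idris Xu. Idris Xu reports to Dave Baker. Dave Baker is at the top.

Petra Volkov -> Aoife Cohen -> Gus Novak -> Iker Brown -> Idris Xu -> Dave Baker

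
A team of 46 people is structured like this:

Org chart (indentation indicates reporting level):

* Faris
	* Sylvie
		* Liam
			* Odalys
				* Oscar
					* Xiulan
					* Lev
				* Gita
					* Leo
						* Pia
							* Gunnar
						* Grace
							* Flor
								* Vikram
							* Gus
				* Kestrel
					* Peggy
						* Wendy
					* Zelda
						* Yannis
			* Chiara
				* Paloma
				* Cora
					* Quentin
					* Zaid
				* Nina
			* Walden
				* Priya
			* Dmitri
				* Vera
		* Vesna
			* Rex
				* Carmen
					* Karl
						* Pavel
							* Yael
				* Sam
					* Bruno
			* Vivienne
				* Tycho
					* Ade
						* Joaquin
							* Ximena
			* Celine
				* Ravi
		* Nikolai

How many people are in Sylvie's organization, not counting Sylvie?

Sylvie directly manages Liam, Vesna, Nikolai. Under Liam: Dmitri, Vera, Walden, Priya, Chiara, Nina, Cora, Zaid, Quentin, Paloma, Odalys, Kestrel, Zelda, Yannis, Peggy, Wendy, Gita, Leo, Grace, Gus, Flor, Vikram, Pia, Gunnar, Oscar, Lev, Xiulan (27). Under Vesna: Celine, Ravi, Vivienne, Tycho, Ade, Joaquin, Ximena, Rex, Sam, Bruno, Carmen, Karl, Pavel, Yael (14). Nikolai has no reports. So Sylvie's organization is 3 direct reports plus everyone under them: 28 + 15 + 1 = 44.

44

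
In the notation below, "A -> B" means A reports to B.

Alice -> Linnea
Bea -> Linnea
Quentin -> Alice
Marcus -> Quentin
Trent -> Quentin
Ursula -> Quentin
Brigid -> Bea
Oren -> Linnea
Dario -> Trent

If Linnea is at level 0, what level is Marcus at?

3

Chain from Marcus up to Linnea: Marcus → Quentin → Alice → Linnea. That is 3 steps up, so Marcus is 3 levels below Linnea.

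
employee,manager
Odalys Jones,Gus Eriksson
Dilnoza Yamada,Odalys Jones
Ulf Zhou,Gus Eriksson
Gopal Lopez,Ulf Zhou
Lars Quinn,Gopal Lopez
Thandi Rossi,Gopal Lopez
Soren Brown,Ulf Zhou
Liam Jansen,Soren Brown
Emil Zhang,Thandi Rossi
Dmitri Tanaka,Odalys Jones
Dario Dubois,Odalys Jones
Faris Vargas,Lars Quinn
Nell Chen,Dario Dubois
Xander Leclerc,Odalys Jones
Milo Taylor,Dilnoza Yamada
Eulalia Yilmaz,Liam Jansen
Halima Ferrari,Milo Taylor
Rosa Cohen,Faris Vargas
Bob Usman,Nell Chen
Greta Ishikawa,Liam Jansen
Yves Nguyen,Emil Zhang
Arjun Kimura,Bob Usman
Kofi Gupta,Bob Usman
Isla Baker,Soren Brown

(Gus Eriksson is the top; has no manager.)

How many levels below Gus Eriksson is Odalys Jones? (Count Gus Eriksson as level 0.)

Chain from Odalys Jones up to Gus Eriksson: Odalys Jones → Gus Eriksson. That is 1 step up, so Odalys Jones is 1 level below Gus Eriksson.

1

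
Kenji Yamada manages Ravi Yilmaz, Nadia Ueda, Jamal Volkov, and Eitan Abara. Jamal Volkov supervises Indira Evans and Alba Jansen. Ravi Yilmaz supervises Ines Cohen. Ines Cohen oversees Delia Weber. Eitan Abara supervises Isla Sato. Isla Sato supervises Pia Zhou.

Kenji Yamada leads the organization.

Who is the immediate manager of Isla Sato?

Eitan Abara

Isla Sato reports directly to Eitan Abara.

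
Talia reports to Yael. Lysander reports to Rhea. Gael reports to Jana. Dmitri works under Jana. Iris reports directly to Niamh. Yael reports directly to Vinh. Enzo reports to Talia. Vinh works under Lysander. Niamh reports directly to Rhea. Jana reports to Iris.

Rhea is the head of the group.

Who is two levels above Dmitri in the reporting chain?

Iris

Dmitri reports to Jana, and Jana reports to Iris. So Dmitri's skip-level manager is Iris.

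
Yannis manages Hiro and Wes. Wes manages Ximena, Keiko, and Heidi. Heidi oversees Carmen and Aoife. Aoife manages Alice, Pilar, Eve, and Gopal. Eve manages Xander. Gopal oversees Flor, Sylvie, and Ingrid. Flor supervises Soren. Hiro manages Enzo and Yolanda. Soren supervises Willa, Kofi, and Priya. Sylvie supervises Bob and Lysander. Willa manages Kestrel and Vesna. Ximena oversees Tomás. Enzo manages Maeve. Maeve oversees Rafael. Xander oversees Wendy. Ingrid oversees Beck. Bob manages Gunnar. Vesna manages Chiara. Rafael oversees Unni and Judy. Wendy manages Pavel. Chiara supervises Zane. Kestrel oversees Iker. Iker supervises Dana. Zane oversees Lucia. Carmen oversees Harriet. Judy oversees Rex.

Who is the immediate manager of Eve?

Eve reports directly to Aoife.

Aoife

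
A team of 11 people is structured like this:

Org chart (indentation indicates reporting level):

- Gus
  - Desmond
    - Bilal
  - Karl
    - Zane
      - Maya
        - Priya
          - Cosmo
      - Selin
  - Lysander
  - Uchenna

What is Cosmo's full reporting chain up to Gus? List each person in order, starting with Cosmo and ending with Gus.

Cosmo -> Priya -> Maya -> Zane -> Karl -> Gus

Cosmo reports to Priya. Priya reports to Maya. Maya reports to Zane. Zane reports to Karl. Karl reports to Gus. Gus is at the top.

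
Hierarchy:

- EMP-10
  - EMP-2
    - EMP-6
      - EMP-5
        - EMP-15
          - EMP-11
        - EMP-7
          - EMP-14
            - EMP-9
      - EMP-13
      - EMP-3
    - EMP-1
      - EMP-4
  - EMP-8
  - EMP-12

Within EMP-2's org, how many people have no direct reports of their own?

5

The people in EMP-2's organization with no one reporting to them are EMP-4, EMP-3, EMP-13, EMP-9, EMP-11. That is 5.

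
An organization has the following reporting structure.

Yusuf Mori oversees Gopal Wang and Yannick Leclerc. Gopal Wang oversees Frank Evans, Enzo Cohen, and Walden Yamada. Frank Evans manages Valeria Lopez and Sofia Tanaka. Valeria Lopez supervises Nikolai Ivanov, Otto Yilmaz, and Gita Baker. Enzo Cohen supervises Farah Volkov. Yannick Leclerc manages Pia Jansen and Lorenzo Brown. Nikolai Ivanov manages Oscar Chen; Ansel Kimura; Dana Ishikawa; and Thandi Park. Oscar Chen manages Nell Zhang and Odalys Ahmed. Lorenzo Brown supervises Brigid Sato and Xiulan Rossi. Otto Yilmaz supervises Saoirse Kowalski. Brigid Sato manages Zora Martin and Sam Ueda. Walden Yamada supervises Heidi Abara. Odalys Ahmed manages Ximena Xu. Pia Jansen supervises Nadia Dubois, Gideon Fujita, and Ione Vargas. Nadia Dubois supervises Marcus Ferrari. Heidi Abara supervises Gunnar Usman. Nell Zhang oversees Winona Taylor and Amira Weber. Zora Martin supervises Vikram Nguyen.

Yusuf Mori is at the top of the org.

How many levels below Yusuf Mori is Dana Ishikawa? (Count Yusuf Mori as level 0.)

Chain from Dana Ishikawa up to Yusuf Mori: Dana Ishikawa → Nikolai Ivanov → Valeria Lopez → Frank Evans → Gopal Wang → Yusuf Mori. That is 5 steps up, so Dana Ishikawa is 5 levels below Yusuf Mori.

5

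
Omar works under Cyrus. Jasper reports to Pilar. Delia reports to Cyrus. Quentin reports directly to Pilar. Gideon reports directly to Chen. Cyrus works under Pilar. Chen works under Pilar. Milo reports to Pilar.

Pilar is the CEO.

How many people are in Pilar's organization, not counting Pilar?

8

Pilar directly manages Cyrus, Jasper, Chen, Milo, Quentin. Under Cyrus: Omar, Delia (2). Jasper has no reports. Under Chen: Gideon (1). Milo has no reports. Quentin has no reports. So Pilar's organization is 5 direct reports plus everyone under them: 3 + 1 + 2 + 1 + 1 = 8.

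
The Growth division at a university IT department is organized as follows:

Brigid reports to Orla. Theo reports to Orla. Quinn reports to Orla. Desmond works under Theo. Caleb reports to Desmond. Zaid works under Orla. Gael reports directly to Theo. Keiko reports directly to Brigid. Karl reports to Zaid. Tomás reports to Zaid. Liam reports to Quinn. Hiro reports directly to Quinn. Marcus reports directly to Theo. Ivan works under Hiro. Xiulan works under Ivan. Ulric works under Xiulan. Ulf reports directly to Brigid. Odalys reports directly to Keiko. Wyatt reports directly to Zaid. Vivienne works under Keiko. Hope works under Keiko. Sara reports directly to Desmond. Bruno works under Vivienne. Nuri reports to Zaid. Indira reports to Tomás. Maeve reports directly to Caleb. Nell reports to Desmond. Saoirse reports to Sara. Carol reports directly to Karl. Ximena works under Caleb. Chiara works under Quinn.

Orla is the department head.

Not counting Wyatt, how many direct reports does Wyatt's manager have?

Wyatt reports to Zaid. Zaid's other direct reports are Karl, Tomás, Nuri — 3 peers.

3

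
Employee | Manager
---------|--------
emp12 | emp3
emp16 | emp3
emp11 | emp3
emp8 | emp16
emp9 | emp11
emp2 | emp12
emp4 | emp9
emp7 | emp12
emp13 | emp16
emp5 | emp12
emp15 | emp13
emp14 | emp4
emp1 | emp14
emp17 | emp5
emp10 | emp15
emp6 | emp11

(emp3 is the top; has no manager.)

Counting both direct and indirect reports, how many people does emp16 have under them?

emp16 directly manages emp8, emp13. emp8 has no reports. Under emp13: emp15, emp10 (2). So emp16's organization is 2 direct reports plus everyone under them: 1 + 3 = 4.

4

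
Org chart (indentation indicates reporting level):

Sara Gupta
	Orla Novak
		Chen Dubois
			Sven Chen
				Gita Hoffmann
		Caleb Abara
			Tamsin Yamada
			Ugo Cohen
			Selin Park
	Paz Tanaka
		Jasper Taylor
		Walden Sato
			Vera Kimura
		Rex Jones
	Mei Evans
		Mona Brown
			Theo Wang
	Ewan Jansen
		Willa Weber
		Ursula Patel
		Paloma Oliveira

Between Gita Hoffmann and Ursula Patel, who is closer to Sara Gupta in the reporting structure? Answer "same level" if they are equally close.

Ursula Patel

Gita Hoffmann is 4 levels below Sara Gupta; Ursula Patel is 2. Ursula Patel is higher.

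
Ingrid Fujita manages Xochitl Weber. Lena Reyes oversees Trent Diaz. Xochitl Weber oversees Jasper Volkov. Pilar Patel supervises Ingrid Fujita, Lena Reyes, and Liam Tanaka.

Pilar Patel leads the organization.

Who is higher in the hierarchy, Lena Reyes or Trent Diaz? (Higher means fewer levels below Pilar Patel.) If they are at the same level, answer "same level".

Lena Reyes

Lena Reyes is 1 level below Pilar Patel; Trent Diaz is 2. Lena Reyes is higher.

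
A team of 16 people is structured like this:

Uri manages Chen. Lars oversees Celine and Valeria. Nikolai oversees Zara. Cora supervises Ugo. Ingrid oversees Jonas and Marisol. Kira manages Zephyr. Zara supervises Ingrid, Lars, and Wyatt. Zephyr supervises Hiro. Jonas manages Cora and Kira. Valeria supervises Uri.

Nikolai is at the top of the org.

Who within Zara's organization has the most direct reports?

Zara

Direct-report counts within Zara's organization: Zara has 3; Lars has 2; Valeria has 1; Uri has 1; Ingrid has 2; Jonas has 2; Kira has 1; Zephyr has 1; Cora has 1. The largest is 3, held by Zara.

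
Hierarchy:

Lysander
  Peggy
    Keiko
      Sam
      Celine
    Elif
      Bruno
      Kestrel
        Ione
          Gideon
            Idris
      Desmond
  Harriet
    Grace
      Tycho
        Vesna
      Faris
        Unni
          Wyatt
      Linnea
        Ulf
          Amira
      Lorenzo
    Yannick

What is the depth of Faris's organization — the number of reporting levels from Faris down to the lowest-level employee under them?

The longest chain under Faris runs Faris → Unni → Wyatt, which is 2 levels below Faris.

2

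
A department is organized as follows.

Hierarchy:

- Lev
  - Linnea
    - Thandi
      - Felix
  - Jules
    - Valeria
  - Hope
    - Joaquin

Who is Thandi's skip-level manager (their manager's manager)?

Lev

Thandi reports to Linnea, and Linnea reports to Lev. So Thandi's skip-level manager is Lev.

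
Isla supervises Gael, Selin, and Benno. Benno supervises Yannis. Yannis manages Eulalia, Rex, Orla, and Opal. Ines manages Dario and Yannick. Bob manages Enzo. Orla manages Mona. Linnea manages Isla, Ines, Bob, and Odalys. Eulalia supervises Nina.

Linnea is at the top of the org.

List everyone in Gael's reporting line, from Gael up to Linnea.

Gael -> Isla -> Linnea

Gael reports to Isla. Isla reports to Linnea. Linnea is at the top.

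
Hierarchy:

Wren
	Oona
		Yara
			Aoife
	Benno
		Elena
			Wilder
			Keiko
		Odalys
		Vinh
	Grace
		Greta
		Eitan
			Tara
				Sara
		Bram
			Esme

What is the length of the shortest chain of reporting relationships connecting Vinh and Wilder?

Vinh is 1 level below Benno, and Wilder is 2 levels below Benno (their lowest common manager). The shortest path runs up from Vinh to Benno and back down to Wilder: 1 + 2 = 3 links.

3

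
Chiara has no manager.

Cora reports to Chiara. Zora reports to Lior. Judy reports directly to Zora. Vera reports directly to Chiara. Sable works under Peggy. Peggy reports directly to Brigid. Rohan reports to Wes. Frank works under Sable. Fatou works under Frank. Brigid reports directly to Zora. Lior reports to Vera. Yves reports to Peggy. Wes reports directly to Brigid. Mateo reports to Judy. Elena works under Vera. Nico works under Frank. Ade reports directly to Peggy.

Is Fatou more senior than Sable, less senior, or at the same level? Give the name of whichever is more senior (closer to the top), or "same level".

Sable

Fatou is 8 levels below Chiara; Sable is 6. Sable is higher.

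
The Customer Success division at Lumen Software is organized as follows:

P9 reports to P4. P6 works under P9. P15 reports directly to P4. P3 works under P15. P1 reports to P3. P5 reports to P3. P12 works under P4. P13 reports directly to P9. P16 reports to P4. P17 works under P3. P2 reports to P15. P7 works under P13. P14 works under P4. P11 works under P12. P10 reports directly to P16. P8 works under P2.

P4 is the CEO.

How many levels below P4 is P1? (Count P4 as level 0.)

Chain from P1 up to P4: P1 → P3 → P15 → P4. That is 3 steps up, so P1 is 3 levels below P4.

3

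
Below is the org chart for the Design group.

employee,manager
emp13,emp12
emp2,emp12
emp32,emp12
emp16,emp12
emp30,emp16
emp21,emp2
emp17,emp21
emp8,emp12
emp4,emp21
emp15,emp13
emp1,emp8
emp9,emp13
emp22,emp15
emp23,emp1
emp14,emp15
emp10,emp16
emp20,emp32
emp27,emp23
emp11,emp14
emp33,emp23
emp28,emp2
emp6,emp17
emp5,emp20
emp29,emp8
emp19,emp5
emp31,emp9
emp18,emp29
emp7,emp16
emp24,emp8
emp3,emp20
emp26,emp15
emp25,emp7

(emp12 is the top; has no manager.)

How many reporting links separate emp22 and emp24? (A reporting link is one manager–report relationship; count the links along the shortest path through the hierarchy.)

5

emp22 is 3 levels below emp12, and emp24 is 2 levels below emp12 (their lowest common manager). The shortest path runs up from emp22 to emp12 and back down to emp24: 3 + 2 = 5 links.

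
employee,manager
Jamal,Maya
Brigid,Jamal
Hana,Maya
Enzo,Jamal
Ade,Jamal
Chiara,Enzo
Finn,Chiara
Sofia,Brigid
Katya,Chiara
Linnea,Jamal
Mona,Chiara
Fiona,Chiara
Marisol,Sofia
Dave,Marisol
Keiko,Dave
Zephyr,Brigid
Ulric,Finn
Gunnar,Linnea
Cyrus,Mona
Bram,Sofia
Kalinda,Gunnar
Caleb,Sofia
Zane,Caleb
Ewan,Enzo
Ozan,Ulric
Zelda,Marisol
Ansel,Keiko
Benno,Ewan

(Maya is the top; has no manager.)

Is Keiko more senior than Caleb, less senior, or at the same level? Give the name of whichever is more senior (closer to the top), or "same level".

Keiko is 6 levels below Maya; Caleb is 4. Caleb is higher.

Caleb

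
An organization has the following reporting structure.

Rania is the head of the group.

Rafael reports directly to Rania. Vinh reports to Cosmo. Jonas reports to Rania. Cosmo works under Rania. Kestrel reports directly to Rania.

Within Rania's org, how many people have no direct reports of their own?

4

The people in Rania's organization with no one reporting to them are Rafael, Jonas, Vinh, Kestrel. That is 4.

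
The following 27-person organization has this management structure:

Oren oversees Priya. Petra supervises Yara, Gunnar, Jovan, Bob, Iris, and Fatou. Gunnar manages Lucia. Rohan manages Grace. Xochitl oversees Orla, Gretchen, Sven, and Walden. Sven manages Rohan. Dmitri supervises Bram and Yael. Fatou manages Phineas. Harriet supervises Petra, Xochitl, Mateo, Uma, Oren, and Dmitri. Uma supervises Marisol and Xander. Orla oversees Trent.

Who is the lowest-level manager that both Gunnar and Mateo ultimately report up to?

Gunnar's chain of managers is Petra, Harriet. Mateo's chain of managers is Harriet. The first manager that appears in both chains is Harriet.

Harriet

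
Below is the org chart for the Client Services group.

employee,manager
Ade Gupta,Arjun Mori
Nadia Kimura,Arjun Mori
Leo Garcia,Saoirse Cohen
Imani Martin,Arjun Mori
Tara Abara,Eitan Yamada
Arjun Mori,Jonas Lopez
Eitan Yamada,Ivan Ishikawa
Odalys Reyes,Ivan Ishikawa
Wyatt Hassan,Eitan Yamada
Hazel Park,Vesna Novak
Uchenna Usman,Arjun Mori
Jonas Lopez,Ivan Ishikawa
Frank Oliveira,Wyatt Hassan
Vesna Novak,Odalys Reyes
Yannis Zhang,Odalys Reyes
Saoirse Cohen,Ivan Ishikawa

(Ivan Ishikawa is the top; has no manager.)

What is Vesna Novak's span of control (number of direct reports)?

Vesna Novak directly manages Hazel Park. That is 1 direct report.

1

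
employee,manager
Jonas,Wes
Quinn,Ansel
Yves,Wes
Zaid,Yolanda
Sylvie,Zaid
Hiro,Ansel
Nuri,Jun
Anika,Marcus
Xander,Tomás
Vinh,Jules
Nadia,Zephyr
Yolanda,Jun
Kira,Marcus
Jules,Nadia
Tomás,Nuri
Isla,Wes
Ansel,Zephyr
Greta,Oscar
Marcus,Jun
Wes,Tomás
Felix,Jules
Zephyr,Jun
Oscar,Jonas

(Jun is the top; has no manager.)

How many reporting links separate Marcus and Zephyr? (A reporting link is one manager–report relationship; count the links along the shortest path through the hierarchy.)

2

Marcus is 1 level below Jun, and Zephyr is 1 level below Jun (their lowest common manager). The shortest path runs up from Marcus to Jun and back down to Zephyr: 1 + 1 = 2 links.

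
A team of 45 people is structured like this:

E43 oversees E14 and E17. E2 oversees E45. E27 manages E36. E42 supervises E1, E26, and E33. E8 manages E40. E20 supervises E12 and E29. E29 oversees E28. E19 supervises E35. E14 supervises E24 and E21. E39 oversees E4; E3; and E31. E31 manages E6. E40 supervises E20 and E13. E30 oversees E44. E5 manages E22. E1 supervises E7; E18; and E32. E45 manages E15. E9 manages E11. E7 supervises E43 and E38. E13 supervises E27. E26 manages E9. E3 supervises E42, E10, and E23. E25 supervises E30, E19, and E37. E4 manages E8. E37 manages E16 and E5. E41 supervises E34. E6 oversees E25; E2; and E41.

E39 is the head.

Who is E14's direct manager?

E14 reports directly to E43.

E43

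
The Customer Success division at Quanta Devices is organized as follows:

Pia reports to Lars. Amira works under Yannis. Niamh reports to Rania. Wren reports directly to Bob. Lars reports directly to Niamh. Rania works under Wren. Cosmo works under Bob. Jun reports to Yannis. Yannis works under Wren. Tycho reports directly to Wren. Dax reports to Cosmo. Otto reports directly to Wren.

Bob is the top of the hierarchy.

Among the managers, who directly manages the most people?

Direct-report counts: Bob has 2; Cosmo has 1; Wren has 4; Yannis has 2; Rania has 1; Niamh has 1; Lars has 1. The largest is 4, held by Wren.

Wren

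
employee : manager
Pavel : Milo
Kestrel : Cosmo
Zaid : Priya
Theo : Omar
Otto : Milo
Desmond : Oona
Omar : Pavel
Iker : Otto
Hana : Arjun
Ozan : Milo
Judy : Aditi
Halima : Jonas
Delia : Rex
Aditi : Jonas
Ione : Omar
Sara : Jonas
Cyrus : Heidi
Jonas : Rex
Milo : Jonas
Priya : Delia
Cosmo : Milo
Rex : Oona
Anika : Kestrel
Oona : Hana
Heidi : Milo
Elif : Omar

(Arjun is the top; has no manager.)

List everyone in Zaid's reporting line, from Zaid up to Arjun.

Zaid -> Priya -> Delia -> Rex -> Oona -> Hana -> Arjun

Zaid reports to Priya. Priya reports to Delia. Delia reports to Rex. Rex reports to Oona. Oona reports to Hana. Hana reports to Arjun. Arjun is at the top.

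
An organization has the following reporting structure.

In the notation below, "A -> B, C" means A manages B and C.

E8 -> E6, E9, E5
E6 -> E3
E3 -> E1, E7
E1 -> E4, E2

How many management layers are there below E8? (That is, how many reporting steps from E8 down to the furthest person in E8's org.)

4

The longest chain under E8 runs E8 → E6 → E3 → E1 → E2, which is 4 levels below E8.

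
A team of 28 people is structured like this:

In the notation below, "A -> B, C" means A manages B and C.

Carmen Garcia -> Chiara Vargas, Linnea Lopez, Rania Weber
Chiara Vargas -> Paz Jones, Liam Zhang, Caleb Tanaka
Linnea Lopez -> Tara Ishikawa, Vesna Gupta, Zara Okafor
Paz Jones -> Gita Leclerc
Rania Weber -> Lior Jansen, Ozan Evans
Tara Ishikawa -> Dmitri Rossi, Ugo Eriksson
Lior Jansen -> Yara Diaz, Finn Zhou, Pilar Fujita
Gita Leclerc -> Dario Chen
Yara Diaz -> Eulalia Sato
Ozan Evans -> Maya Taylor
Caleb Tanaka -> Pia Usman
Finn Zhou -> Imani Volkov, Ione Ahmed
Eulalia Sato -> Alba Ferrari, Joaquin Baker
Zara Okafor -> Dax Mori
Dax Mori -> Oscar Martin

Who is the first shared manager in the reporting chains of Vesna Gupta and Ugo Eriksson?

Vesna Gupta's chain of managers is Linnea Lopez, Carmen Garcia. Ugo Eriksson's chain of managers is Tara Ishikawa, Linnea Lopez, Carmen Garcia. The first manager that appears in both chains is Linnea Lopez.

Linnea Lopez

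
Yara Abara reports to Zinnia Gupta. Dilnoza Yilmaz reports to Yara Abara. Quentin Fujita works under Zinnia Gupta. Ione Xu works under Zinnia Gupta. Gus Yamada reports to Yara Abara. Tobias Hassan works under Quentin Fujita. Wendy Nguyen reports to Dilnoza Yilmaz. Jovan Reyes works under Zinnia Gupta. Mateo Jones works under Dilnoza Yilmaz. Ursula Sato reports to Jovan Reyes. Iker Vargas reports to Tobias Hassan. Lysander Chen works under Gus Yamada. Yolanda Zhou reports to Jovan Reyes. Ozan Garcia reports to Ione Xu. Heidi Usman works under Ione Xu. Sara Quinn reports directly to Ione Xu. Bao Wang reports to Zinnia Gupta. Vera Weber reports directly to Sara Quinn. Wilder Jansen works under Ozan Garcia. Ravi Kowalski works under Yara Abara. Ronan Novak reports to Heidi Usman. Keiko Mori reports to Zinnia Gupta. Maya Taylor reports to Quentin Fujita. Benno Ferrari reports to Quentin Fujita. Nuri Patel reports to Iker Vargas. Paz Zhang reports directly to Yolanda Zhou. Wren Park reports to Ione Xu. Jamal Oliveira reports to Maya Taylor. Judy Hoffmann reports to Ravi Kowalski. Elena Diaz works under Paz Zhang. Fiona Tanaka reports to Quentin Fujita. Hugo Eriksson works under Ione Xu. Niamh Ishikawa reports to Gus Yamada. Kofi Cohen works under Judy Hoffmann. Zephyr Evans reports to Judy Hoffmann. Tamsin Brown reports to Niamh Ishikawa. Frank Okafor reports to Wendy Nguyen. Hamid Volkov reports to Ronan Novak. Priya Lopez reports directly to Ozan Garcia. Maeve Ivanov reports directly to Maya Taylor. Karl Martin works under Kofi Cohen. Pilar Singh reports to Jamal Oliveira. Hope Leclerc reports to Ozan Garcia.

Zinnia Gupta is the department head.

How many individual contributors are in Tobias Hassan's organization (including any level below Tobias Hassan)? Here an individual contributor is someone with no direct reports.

The only person in Tobias Hassan's organization with no one reporting to them is Nuri Patel. That is 1.

1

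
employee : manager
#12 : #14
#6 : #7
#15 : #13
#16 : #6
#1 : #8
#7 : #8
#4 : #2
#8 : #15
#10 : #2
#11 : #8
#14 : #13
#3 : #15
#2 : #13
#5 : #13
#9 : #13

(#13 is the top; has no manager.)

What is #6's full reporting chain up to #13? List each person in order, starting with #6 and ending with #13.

#6 reports to #7. #7 reports to #8. #8 reports to #15. #15 reports to #13. #13 is at the top.

#6 -> #7 -> #8 -> #15 -> #13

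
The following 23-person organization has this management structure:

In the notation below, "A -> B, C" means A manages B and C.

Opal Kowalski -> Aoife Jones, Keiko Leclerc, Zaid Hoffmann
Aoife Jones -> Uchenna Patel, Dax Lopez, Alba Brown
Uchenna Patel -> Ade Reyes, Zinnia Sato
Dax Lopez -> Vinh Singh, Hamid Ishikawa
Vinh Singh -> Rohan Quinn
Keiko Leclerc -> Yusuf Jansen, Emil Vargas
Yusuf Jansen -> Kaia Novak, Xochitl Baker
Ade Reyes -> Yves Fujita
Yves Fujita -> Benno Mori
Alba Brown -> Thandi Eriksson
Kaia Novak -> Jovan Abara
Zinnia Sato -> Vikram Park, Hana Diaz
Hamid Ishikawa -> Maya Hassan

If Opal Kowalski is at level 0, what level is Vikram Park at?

Chain from Vikram Park up to Opal Kowalski: Vikram Park → Zinnia Sato → Uchenna Patel → Aoife Jones → Opal Kowalski. That is 4 steps up, so Vikram Park is 4 levels below Opal Kowalski.

4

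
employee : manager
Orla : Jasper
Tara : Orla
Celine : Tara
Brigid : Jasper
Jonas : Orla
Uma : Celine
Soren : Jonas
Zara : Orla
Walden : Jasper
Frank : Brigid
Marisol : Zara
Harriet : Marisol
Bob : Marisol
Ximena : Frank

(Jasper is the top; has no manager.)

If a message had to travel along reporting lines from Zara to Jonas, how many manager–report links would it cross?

Zara is 1 level below Orla, and Jonas is 1 level below Orla (their lowest common manager). The shortest path runs up from Zara to Orla and back down to Jonas: 1 + 1 = 2 links.

2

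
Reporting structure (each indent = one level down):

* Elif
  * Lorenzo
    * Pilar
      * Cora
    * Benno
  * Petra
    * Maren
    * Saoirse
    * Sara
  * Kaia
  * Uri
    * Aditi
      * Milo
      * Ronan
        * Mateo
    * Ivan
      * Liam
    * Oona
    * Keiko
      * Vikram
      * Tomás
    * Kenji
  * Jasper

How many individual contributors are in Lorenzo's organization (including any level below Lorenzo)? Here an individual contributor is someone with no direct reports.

The people in Lorenzo's organization with no one reporting to them are Benno, Cora. That is 2.

2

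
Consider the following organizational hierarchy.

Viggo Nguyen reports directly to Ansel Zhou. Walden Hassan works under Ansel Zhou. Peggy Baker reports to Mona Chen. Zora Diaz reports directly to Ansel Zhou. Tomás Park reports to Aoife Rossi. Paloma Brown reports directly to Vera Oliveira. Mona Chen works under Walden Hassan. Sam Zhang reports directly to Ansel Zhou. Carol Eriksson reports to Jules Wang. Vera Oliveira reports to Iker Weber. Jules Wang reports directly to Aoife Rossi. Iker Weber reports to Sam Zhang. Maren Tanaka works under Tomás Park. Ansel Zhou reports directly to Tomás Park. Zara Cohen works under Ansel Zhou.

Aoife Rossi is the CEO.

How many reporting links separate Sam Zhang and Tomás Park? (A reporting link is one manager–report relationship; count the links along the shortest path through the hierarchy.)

2

Sam Zhang is in Tomás Park's organization: the chain from Sam Zhang up to Tomás Park is Sam Zhang → Ansel Zhou → Tomás Park, which is 2 links.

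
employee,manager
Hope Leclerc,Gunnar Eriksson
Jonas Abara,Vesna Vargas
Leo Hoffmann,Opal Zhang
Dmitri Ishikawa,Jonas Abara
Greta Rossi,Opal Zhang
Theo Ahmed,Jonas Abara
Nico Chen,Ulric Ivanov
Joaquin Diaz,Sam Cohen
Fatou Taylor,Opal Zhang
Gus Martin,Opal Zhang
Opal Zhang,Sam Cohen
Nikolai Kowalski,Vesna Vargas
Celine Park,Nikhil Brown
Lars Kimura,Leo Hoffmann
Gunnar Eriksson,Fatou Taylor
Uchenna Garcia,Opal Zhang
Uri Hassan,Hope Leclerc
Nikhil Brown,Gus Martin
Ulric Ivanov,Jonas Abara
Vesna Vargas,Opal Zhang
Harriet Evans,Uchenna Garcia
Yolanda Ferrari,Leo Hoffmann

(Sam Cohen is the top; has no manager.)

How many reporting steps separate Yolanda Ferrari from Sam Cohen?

3

Chain from Yolanda Ferrari up to Sam Cohen: Yolanda Ferrari → Leo Hoffmann → Opal Zhang → Sam Cohen. That is 3 steps up, so Yolanda Ferrari is 3 levels below Sam Cohen.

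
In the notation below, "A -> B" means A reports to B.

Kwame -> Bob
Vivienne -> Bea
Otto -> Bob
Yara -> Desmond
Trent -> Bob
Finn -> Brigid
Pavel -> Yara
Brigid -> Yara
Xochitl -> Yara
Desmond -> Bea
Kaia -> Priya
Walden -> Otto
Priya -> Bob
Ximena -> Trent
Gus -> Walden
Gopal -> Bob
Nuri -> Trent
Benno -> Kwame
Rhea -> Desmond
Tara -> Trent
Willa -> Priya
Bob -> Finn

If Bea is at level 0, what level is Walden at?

Chain from Walden up to Bea: Walden → Otto → Bob → Finn → Brigid → Yara → Desmond → Bea. That is 7 steps up, so Walden is 7 levels below Bea.

7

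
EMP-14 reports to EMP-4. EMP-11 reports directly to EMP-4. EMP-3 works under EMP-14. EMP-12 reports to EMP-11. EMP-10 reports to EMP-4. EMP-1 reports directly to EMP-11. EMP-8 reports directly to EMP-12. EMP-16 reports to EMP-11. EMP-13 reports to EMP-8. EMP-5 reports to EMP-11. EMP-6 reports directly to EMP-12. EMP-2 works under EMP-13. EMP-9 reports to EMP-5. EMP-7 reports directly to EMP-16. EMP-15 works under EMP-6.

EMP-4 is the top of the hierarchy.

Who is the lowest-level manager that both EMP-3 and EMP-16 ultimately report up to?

EMP-4

EMP-3's chain of managers is EMP-14, EMP-4. EMP-16's chain of managers is EMP-11, EMP-4. The first manager that appears in both chains is EMP-4.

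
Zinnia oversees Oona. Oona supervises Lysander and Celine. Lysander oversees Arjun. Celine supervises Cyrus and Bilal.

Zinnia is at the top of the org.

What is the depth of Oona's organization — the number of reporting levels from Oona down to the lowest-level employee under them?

The longest chain under Oona runs Oona → Celine → Bilal, which is 2 levels below Oona.

2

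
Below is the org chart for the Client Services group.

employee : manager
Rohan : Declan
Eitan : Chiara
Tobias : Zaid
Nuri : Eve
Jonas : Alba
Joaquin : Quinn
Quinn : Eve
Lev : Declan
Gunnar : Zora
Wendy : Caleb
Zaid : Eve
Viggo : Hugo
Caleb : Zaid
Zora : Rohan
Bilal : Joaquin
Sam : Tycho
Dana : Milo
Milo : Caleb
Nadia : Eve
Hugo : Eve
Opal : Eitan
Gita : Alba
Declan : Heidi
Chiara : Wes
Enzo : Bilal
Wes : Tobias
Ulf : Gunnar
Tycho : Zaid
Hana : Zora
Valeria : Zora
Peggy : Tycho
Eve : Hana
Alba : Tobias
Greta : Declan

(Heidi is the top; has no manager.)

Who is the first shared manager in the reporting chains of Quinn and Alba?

Quinn's chain of managers is Eve, Hana, Zora, Rohan, Declan, Heidi. Alba's chain of managers is Tobias, Zaid, Eve, Hana, Zora, Rohan, Declan, Heidi. The first manager that appears in both chains is Eve.

Eve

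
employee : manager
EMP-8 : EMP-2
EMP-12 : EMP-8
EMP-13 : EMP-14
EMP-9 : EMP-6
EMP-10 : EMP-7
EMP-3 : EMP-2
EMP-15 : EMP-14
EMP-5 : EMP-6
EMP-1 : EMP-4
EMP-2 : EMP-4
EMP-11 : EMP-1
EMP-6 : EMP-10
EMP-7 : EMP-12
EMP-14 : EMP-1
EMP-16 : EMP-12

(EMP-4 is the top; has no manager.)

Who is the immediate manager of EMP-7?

EMP-7 reports directly to EMP-12.

EMP-12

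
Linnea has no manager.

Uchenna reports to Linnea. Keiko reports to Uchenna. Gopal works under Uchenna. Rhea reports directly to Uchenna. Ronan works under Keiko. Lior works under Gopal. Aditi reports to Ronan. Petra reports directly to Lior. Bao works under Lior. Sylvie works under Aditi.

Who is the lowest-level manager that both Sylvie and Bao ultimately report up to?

Sylvie's chain of managers is Aditi, Ronan, Keiko, Uchenna, Linnea. Bao's chain of managers is Lior, Gopal, Uchenna, Linnea. The first manager that appears in both chains is Uchenna.

Uchenna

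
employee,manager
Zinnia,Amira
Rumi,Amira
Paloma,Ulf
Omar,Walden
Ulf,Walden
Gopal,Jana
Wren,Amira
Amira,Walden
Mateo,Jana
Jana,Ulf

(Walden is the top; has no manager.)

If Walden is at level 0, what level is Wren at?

Chain from Wren up to Walden: Wren → Amira → Walden. That is 2 steps up, so Wren is 2 levels below Walden.

2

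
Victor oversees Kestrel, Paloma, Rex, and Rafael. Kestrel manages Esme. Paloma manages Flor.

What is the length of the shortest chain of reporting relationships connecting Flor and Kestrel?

Flor is 2 levels below Victor, and Kestrel is 1 level below Victor (their lowest common manager). The shortest path runs up from Flor to Victor and back down to Kestrel: 2 + 1 = 3 links.

3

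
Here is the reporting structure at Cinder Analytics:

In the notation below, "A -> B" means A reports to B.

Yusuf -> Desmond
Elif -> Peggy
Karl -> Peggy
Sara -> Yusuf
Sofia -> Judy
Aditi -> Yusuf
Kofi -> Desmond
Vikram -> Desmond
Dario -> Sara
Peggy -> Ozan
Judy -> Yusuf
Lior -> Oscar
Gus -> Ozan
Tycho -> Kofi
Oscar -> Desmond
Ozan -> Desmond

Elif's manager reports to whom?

Elif reports to Peggy, and Peggy reports to Ozan. So Elif's skip-level manager is Ozan.

Ozan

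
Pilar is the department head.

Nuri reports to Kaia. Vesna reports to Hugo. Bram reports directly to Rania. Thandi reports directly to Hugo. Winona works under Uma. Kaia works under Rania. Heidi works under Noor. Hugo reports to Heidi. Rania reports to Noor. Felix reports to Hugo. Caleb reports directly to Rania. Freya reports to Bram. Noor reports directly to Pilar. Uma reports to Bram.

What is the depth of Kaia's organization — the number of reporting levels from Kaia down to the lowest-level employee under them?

The longest chain under Kaia runs Kaia → Nuri, which is 1 level below Kaia.

1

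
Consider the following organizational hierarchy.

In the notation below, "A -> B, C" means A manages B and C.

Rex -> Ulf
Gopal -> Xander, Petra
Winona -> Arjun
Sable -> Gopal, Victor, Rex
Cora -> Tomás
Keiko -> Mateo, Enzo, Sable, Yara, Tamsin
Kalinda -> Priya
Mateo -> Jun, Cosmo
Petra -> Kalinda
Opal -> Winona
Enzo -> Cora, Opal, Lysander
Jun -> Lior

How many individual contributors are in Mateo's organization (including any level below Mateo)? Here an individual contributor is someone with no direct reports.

The people in Mateo's organization with no one reporting to them are Cosmo, Lior. That is 2.

2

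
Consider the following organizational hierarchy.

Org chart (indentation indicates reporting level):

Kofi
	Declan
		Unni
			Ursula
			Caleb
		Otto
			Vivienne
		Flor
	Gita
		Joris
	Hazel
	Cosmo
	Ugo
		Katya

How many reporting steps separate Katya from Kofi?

Chain from Katya up to Kofi: Katya → Ugo → Kofi. That is 2 steps up, so Katya is 2 levels below Kofi.

2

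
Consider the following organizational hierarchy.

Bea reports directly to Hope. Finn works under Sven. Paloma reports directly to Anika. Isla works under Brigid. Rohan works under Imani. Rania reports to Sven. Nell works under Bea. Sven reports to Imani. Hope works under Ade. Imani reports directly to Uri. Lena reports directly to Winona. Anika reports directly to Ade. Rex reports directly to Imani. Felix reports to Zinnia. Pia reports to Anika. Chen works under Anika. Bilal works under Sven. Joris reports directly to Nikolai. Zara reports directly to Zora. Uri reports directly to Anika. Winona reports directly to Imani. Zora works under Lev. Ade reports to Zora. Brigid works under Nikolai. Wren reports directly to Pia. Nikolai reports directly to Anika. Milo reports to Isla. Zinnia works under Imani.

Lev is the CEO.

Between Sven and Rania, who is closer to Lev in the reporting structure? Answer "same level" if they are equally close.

Sven is 6 levels below Lev; Rania is 7. Sven is higher.

Sven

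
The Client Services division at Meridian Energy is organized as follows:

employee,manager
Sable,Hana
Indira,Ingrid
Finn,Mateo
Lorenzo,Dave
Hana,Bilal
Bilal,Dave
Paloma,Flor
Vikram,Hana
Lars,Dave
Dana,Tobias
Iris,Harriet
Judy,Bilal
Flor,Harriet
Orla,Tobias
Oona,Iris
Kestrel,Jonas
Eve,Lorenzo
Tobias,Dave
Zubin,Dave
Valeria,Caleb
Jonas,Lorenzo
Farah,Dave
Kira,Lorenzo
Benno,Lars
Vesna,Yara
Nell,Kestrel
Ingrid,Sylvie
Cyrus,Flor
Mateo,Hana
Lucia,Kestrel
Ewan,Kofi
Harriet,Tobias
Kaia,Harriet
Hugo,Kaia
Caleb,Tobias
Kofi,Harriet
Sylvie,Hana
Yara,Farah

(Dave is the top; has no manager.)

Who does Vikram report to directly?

Vikram reports directly to Hana.

Hana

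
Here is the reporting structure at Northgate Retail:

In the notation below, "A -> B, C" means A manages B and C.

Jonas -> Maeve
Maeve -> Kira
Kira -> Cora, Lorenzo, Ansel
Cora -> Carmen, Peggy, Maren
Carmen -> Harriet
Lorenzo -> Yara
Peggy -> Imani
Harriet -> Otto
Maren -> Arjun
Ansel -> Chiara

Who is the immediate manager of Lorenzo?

Kira

Lorenzo reports directly to Kira.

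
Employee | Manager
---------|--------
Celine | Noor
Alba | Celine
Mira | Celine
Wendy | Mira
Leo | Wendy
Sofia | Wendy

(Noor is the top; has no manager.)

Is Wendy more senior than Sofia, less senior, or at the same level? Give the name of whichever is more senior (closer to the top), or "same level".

Wendy is 3 levels below Noor; Sofia is 4. Wendy is higher.

Wendy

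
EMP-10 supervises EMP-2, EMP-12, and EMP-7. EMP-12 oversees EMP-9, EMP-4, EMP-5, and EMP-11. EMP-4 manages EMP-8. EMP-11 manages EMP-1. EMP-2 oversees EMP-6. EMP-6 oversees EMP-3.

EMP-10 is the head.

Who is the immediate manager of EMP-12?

EMP-12 reports directly to EMP-10.

EMP-10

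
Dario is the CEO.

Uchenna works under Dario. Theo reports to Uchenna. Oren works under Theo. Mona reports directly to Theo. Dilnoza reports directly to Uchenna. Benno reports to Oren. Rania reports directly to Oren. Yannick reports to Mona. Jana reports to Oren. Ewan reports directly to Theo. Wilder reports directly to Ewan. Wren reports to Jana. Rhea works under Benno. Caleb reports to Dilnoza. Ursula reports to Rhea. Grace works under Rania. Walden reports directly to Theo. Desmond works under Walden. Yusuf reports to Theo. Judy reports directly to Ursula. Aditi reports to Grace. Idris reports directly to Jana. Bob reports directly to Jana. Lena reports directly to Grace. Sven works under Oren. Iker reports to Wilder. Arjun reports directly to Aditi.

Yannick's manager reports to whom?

Yannick reports to Mona, and Mona reports to Theo. So Yannick's skip-level manager is Theo.

Theo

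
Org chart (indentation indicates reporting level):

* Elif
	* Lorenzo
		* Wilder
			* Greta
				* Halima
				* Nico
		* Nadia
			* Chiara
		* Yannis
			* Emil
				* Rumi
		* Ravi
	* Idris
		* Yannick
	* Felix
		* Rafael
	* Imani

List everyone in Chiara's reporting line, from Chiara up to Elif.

Chiara reports to Nadia. Nadia reports to Lorenzo. Lorenzo reports to Elif. Elif is at the top.

Chiara -> Nadia -> Lorenzo -> Elif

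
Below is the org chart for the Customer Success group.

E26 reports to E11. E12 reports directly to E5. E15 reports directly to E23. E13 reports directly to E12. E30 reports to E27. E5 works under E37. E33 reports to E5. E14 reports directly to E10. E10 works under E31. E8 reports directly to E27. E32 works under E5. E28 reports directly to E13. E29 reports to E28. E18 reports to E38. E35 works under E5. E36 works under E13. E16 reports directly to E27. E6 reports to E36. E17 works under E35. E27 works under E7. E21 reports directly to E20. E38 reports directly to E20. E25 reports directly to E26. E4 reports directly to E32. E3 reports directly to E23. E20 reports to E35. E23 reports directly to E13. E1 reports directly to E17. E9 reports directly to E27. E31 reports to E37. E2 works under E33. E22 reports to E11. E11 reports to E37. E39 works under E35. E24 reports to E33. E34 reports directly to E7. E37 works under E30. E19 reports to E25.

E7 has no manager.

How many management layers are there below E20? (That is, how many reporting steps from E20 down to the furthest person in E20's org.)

The longest chain under E20 runs E20 → E38 → E18, which is 2 levels below E20.

2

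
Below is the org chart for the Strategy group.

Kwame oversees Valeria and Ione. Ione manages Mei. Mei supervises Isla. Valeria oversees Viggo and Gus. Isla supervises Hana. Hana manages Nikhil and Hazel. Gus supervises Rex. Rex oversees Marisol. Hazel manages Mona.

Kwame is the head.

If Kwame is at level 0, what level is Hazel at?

5

Chain from Hazel up to Kwame: Hazel → Hana → Isla → Mei → Ione → Kwame. That is 5 steps up, so Hazel is 5 levels below Kwame.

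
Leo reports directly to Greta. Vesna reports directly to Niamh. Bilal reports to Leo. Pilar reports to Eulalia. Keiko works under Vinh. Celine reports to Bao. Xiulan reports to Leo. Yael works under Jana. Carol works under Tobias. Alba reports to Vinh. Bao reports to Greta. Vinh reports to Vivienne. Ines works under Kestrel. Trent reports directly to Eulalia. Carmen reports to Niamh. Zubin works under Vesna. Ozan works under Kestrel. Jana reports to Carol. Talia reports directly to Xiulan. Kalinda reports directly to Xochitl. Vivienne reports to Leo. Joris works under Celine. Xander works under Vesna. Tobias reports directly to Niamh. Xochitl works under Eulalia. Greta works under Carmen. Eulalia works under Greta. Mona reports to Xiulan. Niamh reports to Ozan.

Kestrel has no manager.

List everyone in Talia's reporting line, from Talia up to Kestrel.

Talia reports to Xiulan. Xiulan reports to Leo. Leo reports to Greta. Greta reports to Carmen. Carmen reports to Niamh. Niamh reports to Ozan. Ozan reports to Kestrel. Kestrel is at the top.

Talia -> Xiulan -> Leo -> Greta -> Carmen -> Niamh -> Ozan -> Kestrel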